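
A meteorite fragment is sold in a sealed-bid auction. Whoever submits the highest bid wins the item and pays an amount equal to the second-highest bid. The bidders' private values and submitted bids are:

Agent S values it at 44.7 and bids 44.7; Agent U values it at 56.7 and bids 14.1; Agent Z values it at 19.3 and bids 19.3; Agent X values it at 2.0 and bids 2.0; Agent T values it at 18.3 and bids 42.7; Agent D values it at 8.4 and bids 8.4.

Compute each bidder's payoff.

Agent S 2.0, Agent U 0.0, Agent Z 0.0, Agent X 0.0, Agent T 0.0, Agent D 0.0.

Ordered from highest: Agent S 44.7 > Agent T 42.7 > Agent Z 19.3 > Agent U 14.1 > Agent D 8.4 > Agent X 2.0.
Agent S has the top bid and wins; the price is the second-highest bid, 42.7.
Agent S's payoff = 44.7 − 42.7 = 2.0. All other bidders lose, so their payoff is 0.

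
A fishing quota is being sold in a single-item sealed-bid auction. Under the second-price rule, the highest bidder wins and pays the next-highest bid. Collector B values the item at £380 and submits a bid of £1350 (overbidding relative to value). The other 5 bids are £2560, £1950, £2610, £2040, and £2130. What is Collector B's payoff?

Payoff = £0.

Highest competing bid: £2610.
Collector B's bid £1350 is not the highest, so Collector B loses, pays nothing, and earns zero payoff.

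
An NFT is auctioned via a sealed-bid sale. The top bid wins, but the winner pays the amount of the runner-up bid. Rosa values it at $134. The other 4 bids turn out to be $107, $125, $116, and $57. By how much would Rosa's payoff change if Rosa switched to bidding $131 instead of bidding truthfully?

$0

The highest competing bid is $125.
Bidding truthfully at $134: Rosa has the top bid, wins, and pays the second-highest bid $125. Payoff = $134 − $125 = $9.
Bidding $131: Rosa has the top bid, wins, and pays the second-highest bid $125. Payoff = $134 − $125 = $9.
Change = $9 − $9 = $0.
The bid only affects whether you win, not the price — here both bids land on the same side of the top rival bid, so the deviation is payoff-neutral.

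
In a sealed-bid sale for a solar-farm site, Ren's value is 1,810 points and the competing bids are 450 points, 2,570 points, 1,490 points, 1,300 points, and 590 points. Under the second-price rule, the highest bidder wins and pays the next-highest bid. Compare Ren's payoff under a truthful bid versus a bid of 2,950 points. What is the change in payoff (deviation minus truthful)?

-760 points

The highest competing bid is 2,570 points.
Bidding truthfully at 1,810 points: the top bid is 2,570 points (a rival), so Ren loses. Payoff = 0 points.
Bidding 2,950 points: Ren has the top bid, wins, and pays the second-highest bid 2,570 points. Payoff = 1,810 points − 2,570 points = -760 points.
Change = -760 points − 0 points = -760 points.
Deviating from a truthful bid can only lose payoff in a second-price auction — never gain.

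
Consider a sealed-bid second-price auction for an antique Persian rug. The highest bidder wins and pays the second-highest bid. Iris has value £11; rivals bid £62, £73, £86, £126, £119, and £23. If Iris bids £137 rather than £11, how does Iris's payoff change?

The highest competing bid is £126.
Bidding truthfully at £11: the top bid is £126 (a rival), so Iris loses. Payoff = £0.
Bidding £137: Iris has the top bid, wins, and pays the second-highest bid £126. Payoff = £11 − £126 = -£115.
Change = -£115 − £0 = -£115.

Payoff change: -£115.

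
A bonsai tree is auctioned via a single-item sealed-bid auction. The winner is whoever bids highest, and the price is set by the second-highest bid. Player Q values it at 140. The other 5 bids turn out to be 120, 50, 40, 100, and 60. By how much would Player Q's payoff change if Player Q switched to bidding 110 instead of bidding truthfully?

The highest competing bid is 120.
Bidding truthfully at 140: Player Q has the top bid, wins, and pays the second-highest bid 120. Payoff = 140 − 120 = 20.
Bidding 110: the top bid is 120 (a rival), so Player Q loses. Payoff = 0.
Change = 0 − 20 = -20.
Deviating from a truthful bid can only lose payoff in a second-price auction — never gain.

Payoff change: -20.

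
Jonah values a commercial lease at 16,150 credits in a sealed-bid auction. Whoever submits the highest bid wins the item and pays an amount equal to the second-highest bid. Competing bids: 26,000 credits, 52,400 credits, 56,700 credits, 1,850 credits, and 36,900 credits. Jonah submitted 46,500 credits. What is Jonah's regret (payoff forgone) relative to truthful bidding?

The highest competing bid is 56,700 credits.
Bidding truthfully at 16,150 credits: the top bid is 56,700 credits (a rival), so Jonah loses. Payoff = 0 credits.
Bidding 46,500 credits: the top bid is 56,700 credits (a rival), so Jonah loses. Payoff = 0 credits.
Regret = truthful payoff − actual payoff = 0 credits − 0 credits = 0 credits.

Regret: 0 credits.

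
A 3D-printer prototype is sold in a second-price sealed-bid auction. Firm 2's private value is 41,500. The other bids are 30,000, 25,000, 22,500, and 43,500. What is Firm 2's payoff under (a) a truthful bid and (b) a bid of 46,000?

Truthful: 0; alternative: -2,000.

The highest competing bid is 43,500.
Bidding truthfully at 41,500: the top bid is 43,500 (a rival), so Firm 2 loses. Payoff = 0.
Bidding 46,000: Firm 2 has the top bid, wins, and pays the second-highest bid 43,500. Payoff = 41,500 − 43,500 = -2,000.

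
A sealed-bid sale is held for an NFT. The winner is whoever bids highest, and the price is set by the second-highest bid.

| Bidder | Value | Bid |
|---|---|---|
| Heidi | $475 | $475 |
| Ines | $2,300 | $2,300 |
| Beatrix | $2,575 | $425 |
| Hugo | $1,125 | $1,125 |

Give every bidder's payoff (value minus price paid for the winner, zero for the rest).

Bids in descending order: Ines $2,300; Hugo $1,125; Heidi $475; Beatrix $425.
Ines has the top bid and wins; the price is the second-highest bid, $1,125.
Ines's payoff = $2,300 − $1,125 = $1,175. All other bidders lose, so their payoff is 0.

Heidi $0, Ines $1,175, Beatrix $0, Hugo $0.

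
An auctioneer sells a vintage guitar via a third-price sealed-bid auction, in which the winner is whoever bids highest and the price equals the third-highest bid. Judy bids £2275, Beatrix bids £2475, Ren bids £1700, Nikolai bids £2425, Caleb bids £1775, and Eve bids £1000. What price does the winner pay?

£2275

Ordered from highest: Beatrix £2475, then Nikolai £2425, then Judy £2275, then Caleb £1775, then Ren £1700, then Eve £1000.
Beatrix is the highest bidder, so Beatrix wins.
Under the third-price rule, the price is the third-highest bid: £2275.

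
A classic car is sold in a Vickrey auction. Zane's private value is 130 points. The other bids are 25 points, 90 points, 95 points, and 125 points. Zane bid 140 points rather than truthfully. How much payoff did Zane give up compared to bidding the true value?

0 points

The highest competing bid is 125 points.
Bidding truthfully at 130 points: Zane has the top bid, wins, and pays the second-highest bid 125 points. Payoff = 130 points − 125 points = 5 points.
Bidding 140 points: Zane has the top bid, wins, and pays the second-highest bid 125 points. Payoff = 130 points − 125 points = 5 points.
Regret = truthful payoff − actual payoff = 5 points − 5 points = 0 points.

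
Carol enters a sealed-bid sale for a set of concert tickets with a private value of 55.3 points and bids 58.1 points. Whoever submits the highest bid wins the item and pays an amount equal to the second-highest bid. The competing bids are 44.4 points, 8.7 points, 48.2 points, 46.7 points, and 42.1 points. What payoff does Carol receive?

Carol's payoff: 7.1 points.

Highest competing bid: 48.2 points.
Carol's bid 58.1 points is the highest overall, so Carol wins and pays the second-highest bid, 48.2 points.
Payoff = value − price = 55.3 points − 48.2 points = 7.1 points.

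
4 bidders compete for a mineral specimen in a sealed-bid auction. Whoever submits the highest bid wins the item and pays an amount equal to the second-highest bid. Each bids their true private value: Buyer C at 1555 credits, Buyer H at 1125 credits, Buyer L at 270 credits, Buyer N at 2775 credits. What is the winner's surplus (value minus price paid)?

Ordered from highest: Buyer N 2775 credits > Buyer C 1555 credits > Buyer H 1125 credits > Buyer L 270 credits.
Buyer N wins with the top bid and pays the second-highest, 1555 credits.
Surplus = 2775 credits − 1555 credits = 1220 credits.

Surplus = 1220 credits.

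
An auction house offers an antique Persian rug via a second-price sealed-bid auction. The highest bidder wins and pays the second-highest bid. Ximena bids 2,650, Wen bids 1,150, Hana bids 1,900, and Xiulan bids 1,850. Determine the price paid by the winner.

Price paid: 1,900.

Bids in descending order: Ximena 2,650; Hana 1,900; Xiulan 1,850; Wen 1,150.
Ximena has the highest bid, so Ximena wins.
The second-highest bid is 1,900, so that is what Ximena pays.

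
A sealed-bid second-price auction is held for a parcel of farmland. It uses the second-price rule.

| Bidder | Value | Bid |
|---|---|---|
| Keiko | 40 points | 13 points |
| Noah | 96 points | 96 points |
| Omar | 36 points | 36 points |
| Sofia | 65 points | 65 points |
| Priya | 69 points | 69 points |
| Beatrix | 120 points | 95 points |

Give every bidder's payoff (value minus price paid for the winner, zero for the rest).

Bids in descending order: Noah 96 points, then Beatrix 95 points, then Priya 69 points, then Sofia 65 points, then Omar 36 points, then Keiko 13 points.
Noah has the top bid and wins; the price is the second-highest bid, 95 points.
Noah's payoff = 96 points − 95 points = 1 points. All other bidders lose, so their payoff is 0.

Payoffs: Keiko 0 points, Noah 1 points, Omar 0 points, Sofia 0 points, Priya 0 points, Beatrix 0 points.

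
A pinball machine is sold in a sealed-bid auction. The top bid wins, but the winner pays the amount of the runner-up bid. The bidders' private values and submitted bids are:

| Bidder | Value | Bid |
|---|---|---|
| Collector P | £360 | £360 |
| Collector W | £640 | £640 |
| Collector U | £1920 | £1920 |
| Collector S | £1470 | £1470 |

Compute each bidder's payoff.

Ordered from highest: Collector U £1920, then Collector S £1470, then Collector W £640, then Collector P £360.
Collector U has the top bid and wins; the price is the second-highest bid, £1470.
Collector U's payoff = £1920 − £1470 = £450. All other bidders lose, so their payoff is 0.

Payoffs: Collector P £0, Collector W £0, Collector U £450, Collector S £0.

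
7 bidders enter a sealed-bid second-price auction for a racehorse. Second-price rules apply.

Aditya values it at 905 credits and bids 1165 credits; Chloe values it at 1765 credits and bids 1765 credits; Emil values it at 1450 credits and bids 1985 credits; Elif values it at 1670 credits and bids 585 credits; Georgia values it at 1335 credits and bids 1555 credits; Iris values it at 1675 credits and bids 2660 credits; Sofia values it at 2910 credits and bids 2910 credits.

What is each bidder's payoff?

Payoffs: Aditya 0 credits, Chloe 0 credits, Emil 0 credits, Elif 0 credits, Georgia 0 credits, Iris 0 credits, Sofia 250 credits.

Ranking the bids: Sofia 2910 credits; Iris 2660 credits; Emil 1985 credits; Chloe 1765 credits; Georgia 1555 credits; Aditya 1165 credits; Elif 585 credits.
Sofia has the top bid and wins; the price is the second-highest bid, 2660 credits.
Sofia's payoff = 2910 credits − 2660 credits = 250 credits. All other bidders lose, so their payoff is 0.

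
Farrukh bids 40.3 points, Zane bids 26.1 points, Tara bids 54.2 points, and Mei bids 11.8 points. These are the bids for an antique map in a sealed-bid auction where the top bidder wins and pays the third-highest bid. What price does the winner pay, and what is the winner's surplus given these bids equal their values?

Price 26.1 points; surplus 28.1 points.

Ranking the bids: Tara 54.2 points > Farrukh 40.3 points > Zane 26.1 points > Mei 11.8 points.
Tara is the highest bidder, so Tara wins.
Under the third-price rule, the price is the third-highest bid: 26.1 points.
Surplus = 54.2 points − 26.1 points = 28.1 points.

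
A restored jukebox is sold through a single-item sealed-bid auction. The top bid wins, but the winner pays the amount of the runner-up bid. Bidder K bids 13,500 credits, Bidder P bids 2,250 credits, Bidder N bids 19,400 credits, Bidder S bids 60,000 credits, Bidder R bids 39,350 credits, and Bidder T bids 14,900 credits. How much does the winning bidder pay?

Price paid: 39,350 credits.

Sorted high to low: Bidder S 60,000 credits; Bidder R 39,350 credits; Bidder N 19,400 credits; Bidder T 14,900 credits; Bidder K 13,500 credits; Bidder P 2,250 credits.
Bidder S has the highest bid, so Bidder S wins.
The second-highest bid is 39,350 credits, so that is what Bidder S pays.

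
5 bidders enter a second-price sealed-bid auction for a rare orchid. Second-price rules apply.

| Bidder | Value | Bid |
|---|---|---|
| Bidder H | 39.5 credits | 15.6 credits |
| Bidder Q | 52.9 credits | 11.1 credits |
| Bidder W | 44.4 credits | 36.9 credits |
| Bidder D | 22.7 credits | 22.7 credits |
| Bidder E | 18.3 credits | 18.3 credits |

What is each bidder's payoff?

Ranking the bids: Bidder W 36.9 credits, then Bidder D 22.7 credits, then Bidder E 18.3 credits, then Bidder H 15.6 credits, then Bidder Q 11.1 credits.
Bidder W has the top bid and wins; the price is the second-highest bid, 22.7 credits.
Bidder W's payoff = 44.4 credits − 22.7 credits = 21.7 credits. All other bidders lose, so their payoff is 0.

Bidder H 0.0 credits, Bidder Q 0.0 credits, Bidder W 21.7 credits, Bidder D 0.0 credits, Bidder E 0.0 credits.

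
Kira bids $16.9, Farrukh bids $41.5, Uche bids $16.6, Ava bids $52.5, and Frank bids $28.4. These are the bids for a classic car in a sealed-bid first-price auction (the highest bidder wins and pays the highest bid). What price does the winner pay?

Ordered from highest: Ava $52.5, then Farrukh $41.5, then Frank $28.4, then Kira $16.9, then Uche $16.6.
Ava is the highest bidder, so Ava wins.
Under the first-price rule, the price is the highest bid: $52.5.

The winner pays $52.5.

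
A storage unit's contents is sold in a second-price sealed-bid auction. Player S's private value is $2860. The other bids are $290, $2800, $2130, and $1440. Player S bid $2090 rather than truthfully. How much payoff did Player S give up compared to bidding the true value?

The highest competing bid is $2800.
Bidding truthfully at $2860: Player S has the top bid, wins, and pays the second-highest bid $2800. Payoff = $2860 − $2800 = $60.
Bidding $2090: the top bid is $2800 (a rival), so Player S loses. Payoff = $0.
Regret = truthful payoff − actual payoff = $60 − $0 = $60.
This is the dominant-strategy logic: truthful bidding weakly beats any alternative.

Regret: $60.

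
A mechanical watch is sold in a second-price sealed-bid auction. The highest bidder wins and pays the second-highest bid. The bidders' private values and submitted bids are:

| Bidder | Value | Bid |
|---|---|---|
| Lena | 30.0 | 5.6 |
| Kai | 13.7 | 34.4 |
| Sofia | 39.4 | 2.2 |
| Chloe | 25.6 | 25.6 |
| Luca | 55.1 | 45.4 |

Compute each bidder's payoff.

Lena 0.0, Kai 0.0, Sofia 0.0, Chloe 0.0, Luca 20.7.

Ordered from highest: Luca 45.4 > Kai 34.4 > Chloe 25.6 > Lena 5.6 > Sofia 2.2.
Luca has the top bid and wins; the price is the second-highest bid, 34.4.
Luca's payoff = 55.1 − 34.4 = 20.7. All other bidders lose, so their payoff is 0.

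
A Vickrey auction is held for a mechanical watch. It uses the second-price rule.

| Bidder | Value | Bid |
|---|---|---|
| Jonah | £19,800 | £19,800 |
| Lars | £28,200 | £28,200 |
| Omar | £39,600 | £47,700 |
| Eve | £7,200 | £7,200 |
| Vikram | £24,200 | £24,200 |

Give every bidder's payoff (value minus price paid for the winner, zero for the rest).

Jonah £0, Lars £0, Omar £11,400, Eve £0, Vikram £0.

Ranking the bids: Omar £47,700, then Lars £28,200, then Vikram £24,200, then Jonah £19,800, then Eve £7,200.
Omar has the top bid and wins; the price is the second-highest bid, £28,200.
Omar's payoff = £39,600 − £28,200 = £11,400. All other bidders lose, so their payoff is 0.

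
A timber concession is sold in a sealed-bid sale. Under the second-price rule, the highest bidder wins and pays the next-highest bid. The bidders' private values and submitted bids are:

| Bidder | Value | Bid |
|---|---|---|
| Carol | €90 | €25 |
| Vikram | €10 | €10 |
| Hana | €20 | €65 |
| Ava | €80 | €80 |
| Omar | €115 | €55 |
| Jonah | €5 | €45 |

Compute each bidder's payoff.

Payoffs: Carol €0, Vikram €0, Hana €0, Ava €15, Omar €0, Jonah €0.

Bids in descending order: Ava €80 > Hana €65 > Omar €55 > Jonah €45 > Carol €25 > Vikram €10.
Ava has the top bid and wins; the price is the second-highest bid, €65.
Ava's payoff = €80 − €65 = €15. All other bidders lose, so their payoff is 0.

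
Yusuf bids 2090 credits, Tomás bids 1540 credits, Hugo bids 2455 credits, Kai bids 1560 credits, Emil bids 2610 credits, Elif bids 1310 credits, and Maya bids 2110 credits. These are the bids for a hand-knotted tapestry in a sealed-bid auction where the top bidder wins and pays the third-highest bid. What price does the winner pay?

Bids in descending order: Emil 2610 credits; Hugo 2455 credits; Maya 2110 credits; Yusuf 2090 credits; Kai 1560 credits; Tomás 1540 credits; Elif 1310 credits.
Emil is the highest bidder, so Emil wins.
Under the third-price rule, the price is the third-highest bid: 2110 credits.

The winner pays 2110 credits.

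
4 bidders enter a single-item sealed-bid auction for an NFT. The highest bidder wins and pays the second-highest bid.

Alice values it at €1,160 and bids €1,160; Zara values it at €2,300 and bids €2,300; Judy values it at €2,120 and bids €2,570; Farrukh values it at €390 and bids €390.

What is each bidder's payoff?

Ordered from highest: Judy €2,570; Zara €2,300; Alice €1,160; Farrukh €390.
Judy has the top bid and wins; the price is the second-highest bid, €2,300.
Judy's payoff = €2,120 − €2,300 = -€180. All other bidders lose, so their payoff is 0.

Payoffs: Alice €0, Zara €0, Judy -€180, Farrukh €0.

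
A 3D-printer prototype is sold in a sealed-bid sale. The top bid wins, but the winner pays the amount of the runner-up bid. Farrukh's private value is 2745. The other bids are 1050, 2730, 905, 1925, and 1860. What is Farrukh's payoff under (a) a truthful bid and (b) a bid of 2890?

Truthful: 15; alternative: 15.

The highest competing bid is 2730.
Bidding truthfully at 2745: Farrukh has the top bid, wins, and pays the second-highest bid 2730. Payoff = 2745 − 2730 = 15.
Bidding 2890: Farrukh has the top bid, wins, and pays the second-highest bid 2730. Payoff = 2745 − 2730 = 15.
The bid only affects whether you win, not the price — here both bids land on the same side of the top rival bid, so the deviation is payoff-neutral.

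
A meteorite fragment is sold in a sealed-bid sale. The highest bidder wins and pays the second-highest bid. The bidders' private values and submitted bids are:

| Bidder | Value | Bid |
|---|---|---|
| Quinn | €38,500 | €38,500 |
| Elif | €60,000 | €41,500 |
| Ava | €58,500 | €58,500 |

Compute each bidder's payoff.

Payoffs: Quinn €0, Elif €0, Ava €17,000.

Sorted high to low: Ava €58,500 > Elif €41,500 > Quinn €38,500.
Ava has the top bid and wins; the price is the second-highest bid, €41,500.
Ava's payoff = €58,500 − €41,500 = €17,000. All other bidders lose, so their payoff is 0.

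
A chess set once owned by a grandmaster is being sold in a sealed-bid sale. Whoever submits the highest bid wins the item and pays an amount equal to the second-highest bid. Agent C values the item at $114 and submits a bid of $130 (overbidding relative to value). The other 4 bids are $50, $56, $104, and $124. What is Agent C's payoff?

-$10

Highest competing bid: $124.
Agent C's bid $130 is the highest overall, so Agent C wins and pays the second-highest bid, $124.
Payoff = value − price = $114 − $124 = -$10.
Overbidding won the item at a price above value — truthful bidding would have avoided this loss.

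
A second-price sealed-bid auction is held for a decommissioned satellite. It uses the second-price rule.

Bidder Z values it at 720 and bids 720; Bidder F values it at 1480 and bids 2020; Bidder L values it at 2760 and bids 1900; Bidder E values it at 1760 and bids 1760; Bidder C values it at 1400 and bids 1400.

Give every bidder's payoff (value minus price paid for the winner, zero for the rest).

Bidder Z 0, Bidder F -420, Bidder L 0, Bidder E 0, Bidder C 0.

Bids in descending order: Bidder F 2020, then Bidder L 1900, then Bidder E 1760, then Bidder C 1400, then Bidder Z 720.
Bidder F has the top bid and wins; the price is the second-highest bid, 1900.
Bidder F's payoff = 1480 − 1900 = -420. All other bidders lose, so their payoff is 0.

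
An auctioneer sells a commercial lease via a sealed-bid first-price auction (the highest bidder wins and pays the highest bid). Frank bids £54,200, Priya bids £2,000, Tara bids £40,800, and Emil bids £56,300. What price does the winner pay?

The winner pays £56,300.

Sorted high to low: Emil £56,300 > Frank £54,200 > Tara £40,800 > Priya £2,000.
Emil is the highest bidder, so Emil wins.
Under the first-price rule, the price is the highest bid: £56,300.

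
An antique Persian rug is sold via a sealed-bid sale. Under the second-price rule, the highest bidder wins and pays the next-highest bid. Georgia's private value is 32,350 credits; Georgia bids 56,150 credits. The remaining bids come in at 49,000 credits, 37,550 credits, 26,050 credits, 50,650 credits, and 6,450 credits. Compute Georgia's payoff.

-18,300 credits

Highest competing bid: 50,650 credits.
Georgia's bid 56,150 credits is the highest overall, so Georgia wins and pays the second-highest bid, 50,650 credits.
Payoff = value − price = 32,350 credits − 50,650 credits = -18,300 credits.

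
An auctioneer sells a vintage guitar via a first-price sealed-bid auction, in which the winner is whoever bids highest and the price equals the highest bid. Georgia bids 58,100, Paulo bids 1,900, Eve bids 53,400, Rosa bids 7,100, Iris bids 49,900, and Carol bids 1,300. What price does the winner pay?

Ranking the bids: Georgia 58,100, then Eve 53,400, then Iris 49,900, then Rosa 7,100, then Paulo 1,900, then Carol 1,300.
Georgia is the highest bidder, so Georgia wins.
Under the first-price rule, the price is the highest bid: 58,100.

The winner pays 58,100.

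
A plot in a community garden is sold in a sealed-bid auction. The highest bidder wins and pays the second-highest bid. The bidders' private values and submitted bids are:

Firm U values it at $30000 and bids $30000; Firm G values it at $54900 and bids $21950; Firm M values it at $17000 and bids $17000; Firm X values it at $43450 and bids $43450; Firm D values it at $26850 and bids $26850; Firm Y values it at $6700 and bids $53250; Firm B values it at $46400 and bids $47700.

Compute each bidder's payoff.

Firm U $0, Firm G $0, Firm M $0, Firm X $0, Firm D $0, Firm Y -$41000, Firm B $0.

Ranking the bids: Firm Y $53250; Firm B $47700; Firm X $43450; Firm U $30000; Firm D $26850; Firm G $21950; Firm M $17000.
Firm Y has the top bid and wins; the price is the second-highest bid, $47700.
Firm Y's payoff = $6700 − $47700 = -$41000. All other bidders lose, so their payoff is 0.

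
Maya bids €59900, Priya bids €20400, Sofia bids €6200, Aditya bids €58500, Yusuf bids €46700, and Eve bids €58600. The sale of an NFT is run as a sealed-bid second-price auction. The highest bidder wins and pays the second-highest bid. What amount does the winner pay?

Bids in descending order: Maya €59900; Eve €58600; Aditya €58500; Yusuf €46700; Priya €20400; Sofia €6200.
Maya has the highest bid, so Maya wins.
The second-highest bid is €58600, so that is what Maya pays.

€58600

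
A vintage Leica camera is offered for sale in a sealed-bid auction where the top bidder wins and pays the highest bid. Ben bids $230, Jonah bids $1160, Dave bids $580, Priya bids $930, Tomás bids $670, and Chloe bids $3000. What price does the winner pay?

Sorted high to low: Chloe $3000; Jonah $1160; Priya $930; Tomás $670; Dave $580; Ben $230.
Chloe is the highest bidder, so Chloe wins.
Under the first-price rule, the price is the highest bid: $3000.

$3000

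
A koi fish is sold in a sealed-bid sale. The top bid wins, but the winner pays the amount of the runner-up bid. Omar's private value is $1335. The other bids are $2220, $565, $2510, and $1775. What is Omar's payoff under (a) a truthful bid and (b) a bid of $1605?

The highest competing bid is $2510.
Bidding truthfully at $1335: the top bid is $2510 (a rival), so Omar loses. Payoff = $0.
Bidding $1605: the top bid is $2510 (a rival), so Omar loses. Payoff = $0.
The bid only affects whether you win, not the price — here both bids land on the same side of the top rival bid, so the deviation is payoff-neutral.

(a) $0  (b) $0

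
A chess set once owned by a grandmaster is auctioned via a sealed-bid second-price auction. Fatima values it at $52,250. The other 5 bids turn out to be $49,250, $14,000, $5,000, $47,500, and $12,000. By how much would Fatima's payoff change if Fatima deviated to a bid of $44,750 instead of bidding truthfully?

The highest competing bid is $49,250.
Bidding truthfully at $52,250: Fatima has the top bid, wins, and pays the second-highest bid $49,250. Payoff = $52,250 − $49,250 = $3,000.
Bidding $44,750: the top bid is $49,250 (a rival), so Fatima loses. Payoff = $0.
Change = $0 − $3,000 = -$3,000.

Payoff change: -$3,000.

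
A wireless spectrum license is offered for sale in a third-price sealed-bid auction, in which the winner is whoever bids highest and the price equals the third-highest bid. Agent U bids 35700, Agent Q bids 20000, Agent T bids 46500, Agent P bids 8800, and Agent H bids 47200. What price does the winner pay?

The winner pays 35700.

Sorted high to low: Agent H 47200 > Agent T 46500 > Agent U 35700 > Agent Q 20000 > Agent P 8800.
Agent H is the highest bidder, so Agent H wins.
Under the third-price rule, the price is the third-highest bid: 35700.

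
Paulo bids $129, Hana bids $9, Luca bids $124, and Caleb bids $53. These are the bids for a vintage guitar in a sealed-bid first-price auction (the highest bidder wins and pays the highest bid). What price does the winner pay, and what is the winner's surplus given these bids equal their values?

Ordered from highest: Paulo $129, then Luca $124, then Caleb $53, then Hana $9.
Paulo is the highest bidder, so Paulo wins.
Under the first-price rule, the price is the highest bid: $129.
Surplus = $129 − $129 = $0.

Price $129; surplus $0.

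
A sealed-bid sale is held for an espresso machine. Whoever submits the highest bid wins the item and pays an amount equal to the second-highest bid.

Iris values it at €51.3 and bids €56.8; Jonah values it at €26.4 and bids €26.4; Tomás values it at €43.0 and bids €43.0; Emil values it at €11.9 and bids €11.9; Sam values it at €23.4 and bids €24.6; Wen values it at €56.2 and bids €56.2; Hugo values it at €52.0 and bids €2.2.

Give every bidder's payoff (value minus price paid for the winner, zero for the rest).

Iris -€4.9, Jonah €0.0, Tomás €0.0, Emil €0.0, Sam €0.0, Wen €0.0, Hugo €0.0.

Bids in descending order: Iris €56.8 > Wen €56.2 > Tomás €43.0 > Jonah €26.4 > Sam €24.6 > Emil €11.9 > Hugo €2.2.
Iris has the top bid and wins; the price is the second-highest bid, €56.2.
Iris's payoff = €51.3 − €56.2 = -€4.9. All other bidders lose, so their payoff is 0.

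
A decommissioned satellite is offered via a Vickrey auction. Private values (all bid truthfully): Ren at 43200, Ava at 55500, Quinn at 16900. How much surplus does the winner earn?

Surplus = 12300.

Sorted high to low: Ava 55500 > Ren 43200 > Quinn 16900.
Ava wins with the top bid and pays the second-highest, 43200.
Surplus = 55500 − 43200 = 12300.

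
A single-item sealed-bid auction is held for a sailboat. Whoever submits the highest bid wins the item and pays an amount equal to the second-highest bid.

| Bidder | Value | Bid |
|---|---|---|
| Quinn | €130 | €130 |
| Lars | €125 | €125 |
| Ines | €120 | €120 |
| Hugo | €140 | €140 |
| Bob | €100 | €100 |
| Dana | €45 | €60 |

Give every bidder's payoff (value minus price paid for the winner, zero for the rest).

Quinn €0, Lars €0, Ines €0, Hugo €10, Bob €0, Dana €0.

Bids in descending order: Hugo €140; Quinn €130; Lars €125; Ines €120; Bob €100; Dana €60.
Hugo has the top bid and wins; the price is the second-highest bid, €130.
Hugo's payoff = €140 − €130 = €10. All other bidders lose, so their payoff is 0.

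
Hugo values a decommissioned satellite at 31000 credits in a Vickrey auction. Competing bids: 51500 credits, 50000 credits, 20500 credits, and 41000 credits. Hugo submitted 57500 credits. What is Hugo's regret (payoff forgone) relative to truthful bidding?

The highest competing bid is 51500 credits.
Bidding truthfully at 31000 credits: the top bid is 51500 credits (a rival), so Hugo loses. Payoff = 0 credits.
Bidding 57500 credits: Hugo has the top bid, wins, and pays the second-highest bid 51500 credits. Payoff = 31000 credits − 51500 credits = -20500 credits.
Regret = truthful payoff − actual payoff = 0 credits − -20500 credits = 20500 credits.
This is the dominant-strategy logic: truthful bidding weakly beats any alternative.

Payoff forgone: 20500 credits.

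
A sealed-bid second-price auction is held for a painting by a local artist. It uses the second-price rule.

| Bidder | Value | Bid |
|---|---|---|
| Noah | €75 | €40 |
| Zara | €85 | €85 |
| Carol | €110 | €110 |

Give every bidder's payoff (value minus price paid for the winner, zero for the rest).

Ranking the bids: Carol €110 > Zara €85 > Noah €40.
Carol has the top bid and wins; the price is the second-highest bid, €85.
Carol's payoff = €110 − €85 = €25. All other bidders lose, so their payoff is 0.

Noah €0, Zara €0, Carol €25.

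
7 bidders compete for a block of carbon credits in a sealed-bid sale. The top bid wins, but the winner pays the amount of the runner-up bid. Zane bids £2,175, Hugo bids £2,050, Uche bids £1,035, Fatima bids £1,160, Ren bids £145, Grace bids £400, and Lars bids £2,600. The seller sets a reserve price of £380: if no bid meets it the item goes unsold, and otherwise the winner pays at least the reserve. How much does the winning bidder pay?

The winner pays £2,175.

Bids in descending order: Lars £2,600; Zane £2,175; Hugo £2,050; Fatima £1,160; Uche £1,035; Grace £400; Ren £145.
Lars has the highest bid, so Lars wins.
The second-highest bid is £2,175, which exceeds the reserve, so that sets the price.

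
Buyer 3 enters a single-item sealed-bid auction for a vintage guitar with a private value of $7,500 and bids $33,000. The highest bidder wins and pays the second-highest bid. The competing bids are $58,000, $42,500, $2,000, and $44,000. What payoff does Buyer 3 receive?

$0

Highest competing bid: $58,000.
Buyer 3's bid $33,000 is not the highest, so Buyer 3 loses, pays nothing, and earns zero payoff.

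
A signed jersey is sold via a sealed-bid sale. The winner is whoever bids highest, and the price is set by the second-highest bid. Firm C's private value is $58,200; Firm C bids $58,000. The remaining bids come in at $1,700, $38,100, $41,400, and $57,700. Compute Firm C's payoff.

$500

Highest competing bid: $57,700.
Firm C's bid $58,000 is the highest overall, so Firm C wins and pays the second-highest bid, $57,700.
Payoff = value − price = $58,200 − $57,700 = $500.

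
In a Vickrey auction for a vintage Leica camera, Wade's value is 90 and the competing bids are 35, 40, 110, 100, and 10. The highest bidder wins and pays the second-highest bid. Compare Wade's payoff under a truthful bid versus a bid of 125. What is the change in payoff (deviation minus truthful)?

Payoff change: -20.

The highest competing bid is 110.
Bidding truthfully at 90: the top bid is 110 (a rival), so Wade loses. Payoff = 0.
Bidding 125: Wade has the top bid, wins, and pays the second-highest bid 110. Payoff = 90 − 110 = -20.
Change = -20 − 0 = -20.
This is the dominant-strategy logic: truthful bidding weakly beats any alternative.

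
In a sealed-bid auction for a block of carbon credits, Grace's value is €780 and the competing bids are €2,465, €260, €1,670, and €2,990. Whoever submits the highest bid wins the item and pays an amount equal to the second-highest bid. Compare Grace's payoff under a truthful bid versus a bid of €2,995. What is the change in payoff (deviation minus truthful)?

The highest competing bid is €2,990.
Bidding truthfully at €780: the top bid is €2,990 (a rival), so Grace loses. Payoff = €0.
Bidding €2,995: Grace has the top bid, wins, and pays the second-highest bid €2,990. Payoff = €780 − €2,990 = -€2,210.
Change = -€2,210 − €0 = -€2,210.
Deviating from a truthful bid can only lose payoff in a second-price auction — never gain.

-€2,210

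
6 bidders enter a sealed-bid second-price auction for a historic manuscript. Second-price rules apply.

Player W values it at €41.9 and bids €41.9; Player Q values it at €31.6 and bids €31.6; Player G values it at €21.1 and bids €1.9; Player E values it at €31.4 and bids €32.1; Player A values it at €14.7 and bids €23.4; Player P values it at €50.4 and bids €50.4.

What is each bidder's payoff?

Sorted high to low: Player P €50.4 > Player W €41.9 > Player E €32.1 > Player Q €31.6 > Player A €23.4 > Player G €1.9.
Player P has the top bid and wins; the price is the second-highest bid, €41.9.
Player P's payoff = €50.4 − €41.9 = €8.5. All other bidders lose, so their payoff is 0.

Player W €0.0, Player Q €0.0, Player G €0.0, Player E €0.0, Player A €0.0, Player P €8.5.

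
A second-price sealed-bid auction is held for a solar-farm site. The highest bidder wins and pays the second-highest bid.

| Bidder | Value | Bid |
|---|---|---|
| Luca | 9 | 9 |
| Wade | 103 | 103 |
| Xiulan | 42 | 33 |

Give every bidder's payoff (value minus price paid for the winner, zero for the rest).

Luca 0, Wade 70, Xiulan 0.

Sorted high to low: Wade 103; Xiulan 33; Luca 9.
Wade has the top bid and wins; the price is the second-highest bid, 33.
Wade's payoff = 103 − 33 = 70. All other bidders lose, so their payoff is 0.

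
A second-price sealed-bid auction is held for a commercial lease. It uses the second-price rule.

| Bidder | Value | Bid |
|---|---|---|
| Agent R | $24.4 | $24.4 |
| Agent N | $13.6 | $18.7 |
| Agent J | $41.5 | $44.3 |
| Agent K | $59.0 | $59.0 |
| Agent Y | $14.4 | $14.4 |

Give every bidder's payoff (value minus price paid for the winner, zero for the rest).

Payoffs: Agent R $0.0, Agent N $0.0, Agent J $0.0, Agent K $14.7, Agent Y $0.0.

Sorted high to low: Agent K $59.0 > Agent J $44.3 > Agent R $24.4 > Agent N $18.7 > Agent Y $14.4.
Agent K has the top bid and wins; the price is the second-highest bid, $44.3.
Agent K's payoff = $59.0 − $44.3 = $14.7. All other bidders lose, so their payoff is 0.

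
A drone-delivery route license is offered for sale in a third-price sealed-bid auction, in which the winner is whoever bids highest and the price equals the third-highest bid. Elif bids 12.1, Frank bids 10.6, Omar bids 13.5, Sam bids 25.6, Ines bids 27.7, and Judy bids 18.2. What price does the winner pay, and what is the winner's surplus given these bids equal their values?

Bids in descending order: Ines 27.7; Sam 25.6; Judy 18.2; Omar 13.5; Elif 12.1; Frank 10.6.
Ines is the highest bidder, so Ines wins.
Under the third-price rule, the price is the third-highest bid: 18.2.
Surplus = 27.7 − 18.2 = 9.5.

Price 18.2; surplus 9.5.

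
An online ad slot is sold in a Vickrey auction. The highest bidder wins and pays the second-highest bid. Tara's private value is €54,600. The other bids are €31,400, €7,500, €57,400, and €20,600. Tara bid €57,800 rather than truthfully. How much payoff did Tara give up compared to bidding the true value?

€2,800

The highest competing bid is €57,400.
Bidding truthfully at €54,600: the top bid is €57,400 (a rival), so Tara loses. Payoff = €0.
Bidding €57,800: Tara has the top bid, wins, and pays the second-highest bid €57,400. Payoff = €54,600 − €57,400 = -€2,800.
Regret = truthful payoff − actual payoff = €0 − -€2,800 = €2,800.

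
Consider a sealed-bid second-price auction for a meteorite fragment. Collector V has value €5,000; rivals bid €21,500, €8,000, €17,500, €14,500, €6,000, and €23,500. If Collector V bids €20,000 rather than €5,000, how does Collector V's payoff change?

The highest competing bid is €23,500.
Bidding truthfully at €5,000: the top bid is €23,500 (a rival), so Collector V loses. Payoff = €0.
Bidding €20,000: the top bid is €23,500 (a rival), so Collector V loses. Payoff = €0.
Change = €0 − €0 = €0.
The bid only affects whether you win, not the price — here both bids land on the same side of the top rival bid, so the deviation is payoff-neutral.

Payoff change: €0.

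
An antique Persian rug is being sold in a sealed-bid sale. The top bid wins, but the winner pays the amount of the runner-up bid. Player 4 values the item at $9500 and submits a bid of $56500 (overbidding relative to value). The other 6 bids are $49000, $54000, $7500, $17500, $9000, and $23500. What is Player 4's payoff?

Payoff = -$44500.

Highest competing bid: $54000.
Player 4's bid $56500 is the highest overall, so Player 4 wins and pays the second-highest bid, $54000.
Payoff = value − price = $9500 − $54000 = -$44500.
Overbidding won the item at a price above value — truthful bidding would have avoided this loss.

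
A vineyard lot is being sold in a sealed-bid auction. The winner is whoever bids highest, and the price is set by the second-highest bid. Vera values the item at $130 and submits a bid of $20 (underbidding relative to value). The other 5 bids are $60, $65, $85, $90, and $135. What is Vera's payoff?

Highest competing bid: $135.
Vera's bid $20 is not the highest, so Vera loses, pays nothing, and earns zero payoff.

Payoff = $0.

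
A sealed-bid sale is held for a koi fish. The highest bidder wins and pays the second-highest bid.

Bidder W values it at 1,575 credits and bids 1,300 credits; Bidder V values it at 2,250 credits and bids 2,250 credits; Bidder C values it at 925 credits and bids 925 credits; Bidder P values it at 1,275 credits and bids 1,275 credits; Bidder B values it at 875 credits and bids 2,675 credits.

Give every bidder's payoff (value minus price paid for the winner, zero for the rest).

Sorted high to low: Bidder B 2,675 credits; Bidder V 2,250 credits; Bidder W 1,300 credits; Bidder P 1,275 credits; Bidder C 925 credits.
Bidder B has the top bid and wins; the price is the second-highest bid, 2,250 credits.
Bidder B's payoff = 875 credits − 2,250 credits = -1,375 credits. All other bidders lose, so their payoff is 0.

Bidder W 0 credits, Bidder V 0 credits, Bidder C 0 credits, Bidder P 0 credits, Bidder B -1,375 credits.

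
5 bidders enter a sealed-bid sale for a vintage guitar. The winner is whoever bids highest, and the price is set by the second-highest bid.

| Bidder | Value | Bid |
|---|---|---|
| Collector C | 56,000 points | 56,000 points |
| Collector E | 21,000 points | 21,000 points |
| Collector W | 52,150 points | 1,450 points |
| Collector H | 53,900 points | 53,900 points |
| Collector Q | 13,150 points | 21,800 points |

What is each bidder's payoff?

Collector C 2,100 points, Collector E 0 points, Collector W 0 points, Collector H 0 points, Collector Q 0 points.

Bids in descending order: Collector C 56,000 points, then Collector H 53,900 points, then Collector Q 21,800 points, then Collector E 21,000 points, then Collector W 1,450 points.
Collector C has the top bid and wins; the price is the second-highest bid, 53,900 points.
Collector C's payoff = 56,000 points − 53,900 points = 2,100 points. All other bidders lose, so their payoff is 0.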